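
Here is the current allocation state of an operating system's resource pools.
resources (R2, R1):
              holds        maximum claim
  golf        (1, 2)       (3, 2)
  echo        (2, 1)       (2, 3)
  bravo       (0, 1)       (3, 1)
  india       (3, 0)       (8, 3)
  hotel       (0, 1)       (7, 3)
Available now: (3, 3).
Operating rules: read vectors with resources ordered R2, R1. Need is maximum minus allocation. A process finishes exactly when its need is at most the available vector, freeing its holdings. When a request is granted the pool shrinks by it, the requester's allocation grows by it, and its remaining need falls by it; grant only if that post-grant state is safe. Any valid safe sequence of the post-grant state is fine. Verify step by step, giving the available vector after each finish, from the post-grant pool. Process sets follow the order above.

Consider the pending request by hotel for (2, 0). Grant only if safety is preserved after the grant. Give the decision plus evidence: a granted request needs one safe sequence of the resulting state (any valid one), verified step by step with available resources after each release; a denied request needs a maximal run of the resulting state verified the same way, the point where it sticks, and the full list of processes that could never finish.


DENY — the pretend-granted state is unsafe.
Key observation: after echo, golf, bravo complete, (4, 7) is the best the pool ever gets, yet each leftover process wants more R2.
Pretend the grant happened; the run echo, golf, bravo goes as far as possible. Step-by-step check:
  pool = (1, 3)
  run echo (needs (0, 2), free (1, 3)); after release of (2, 1) the pool is (3, 4)
  run golf (needs (2, 0), free (3, 4)); after release of (1, 2) the pool is (4, 6)
  run bravo (needs (3, 0), free (4, 6)); after release of (0, 1) the pool is (4, 7)
  india cannot run: need (5, 3) vs free (4, 7) (insufficient R2)
  hotel cannot run: need (5, 2) vs free (4, 7) (insufficient R2)
Processes that could never finish after the grant: india and hotel.


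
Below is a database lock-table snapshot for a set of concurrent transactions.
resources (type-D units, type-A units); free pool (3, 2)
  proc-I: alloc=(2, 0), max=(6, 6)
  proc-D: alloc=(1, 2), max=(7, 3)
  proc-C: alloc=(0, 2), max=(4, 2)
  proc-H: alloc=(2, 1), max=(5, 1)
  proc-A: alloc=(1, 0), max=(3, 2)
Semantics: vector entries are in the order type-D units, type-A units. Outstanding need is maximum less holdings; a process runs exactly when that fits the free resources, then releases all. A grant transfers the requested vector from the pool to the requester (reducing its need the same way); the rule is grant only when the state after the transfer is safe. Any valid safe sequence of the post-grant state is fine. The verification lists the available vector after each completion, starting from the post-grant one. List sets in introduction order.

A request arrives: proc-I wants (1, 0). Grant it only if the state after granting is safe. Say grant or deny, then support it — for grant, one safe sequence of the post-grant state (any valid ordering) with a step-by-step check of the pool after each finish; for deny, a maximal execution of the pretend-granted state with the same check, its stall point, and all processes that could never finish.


DENY: after the grant no complete ordering would exist.
Key observation: after proc-A, proc-H, proc-C the pool peaks at (5, 5), and each blocked process is short somewhere: proc-I on type-A units; proc-D on type-D units.
On the post-grant state, proc-A, proc-H, proc-C is a maximal run — nothing extends it. Verifying each step:
  pool = (2, 2)
  proc-A: need (2, 2) fits (2, 2); releases (1, 0), pool now (3, 2)
  proc-H: need (3, 0) fits (3, 2); releases (2, 1), pool now (5, 3)
  proc-C: need (4, 0) fits (5, 3); releases (0, 2), pool now (5, 5)
  blocked: proc-I wants (3, 6), pool (5, 5) — not enough type-A units
  blocked: proc-D wants (6, 1), pool (5, 5) — not enough type-D units
Post-grant, the permanently blocked set is proc-I and proc-D.


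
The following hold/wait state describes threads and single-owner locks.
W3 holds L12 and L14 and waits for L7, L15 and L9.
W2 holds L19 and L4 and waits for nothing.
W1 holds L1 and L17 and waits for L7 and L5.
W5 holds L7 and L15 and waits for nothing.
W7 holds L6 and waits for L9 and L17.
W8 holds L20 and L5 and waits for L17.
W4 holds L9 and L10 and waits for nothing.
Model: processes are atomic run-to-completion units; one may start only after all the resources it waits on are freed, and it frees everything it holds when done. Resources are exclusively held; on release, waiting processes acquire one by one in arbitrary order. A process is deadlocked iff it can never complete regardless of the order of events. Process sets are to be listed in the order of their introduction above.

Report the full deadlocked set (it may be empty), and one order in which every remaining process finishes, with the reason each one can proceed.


Deadlocked set: W1, W7 and W8.
Key observation: along W1 -> W8 -> W1, each member waits on what the next one holds — a deadlock; W7 waits into the deadlock from upstream.
The rest can finish in the order W2, W4, W5, W3.
Walking it through:
  W2: no waits; runs immediately, freeing L19 and L4
  W4: no waits; runs immediately, freeing L9 and L10
  W5: no waits; runs immediately, freeing L7 and L15
  run W3 (all its waits — L7, L15 and L9 — are resolved); releases L12 and L14


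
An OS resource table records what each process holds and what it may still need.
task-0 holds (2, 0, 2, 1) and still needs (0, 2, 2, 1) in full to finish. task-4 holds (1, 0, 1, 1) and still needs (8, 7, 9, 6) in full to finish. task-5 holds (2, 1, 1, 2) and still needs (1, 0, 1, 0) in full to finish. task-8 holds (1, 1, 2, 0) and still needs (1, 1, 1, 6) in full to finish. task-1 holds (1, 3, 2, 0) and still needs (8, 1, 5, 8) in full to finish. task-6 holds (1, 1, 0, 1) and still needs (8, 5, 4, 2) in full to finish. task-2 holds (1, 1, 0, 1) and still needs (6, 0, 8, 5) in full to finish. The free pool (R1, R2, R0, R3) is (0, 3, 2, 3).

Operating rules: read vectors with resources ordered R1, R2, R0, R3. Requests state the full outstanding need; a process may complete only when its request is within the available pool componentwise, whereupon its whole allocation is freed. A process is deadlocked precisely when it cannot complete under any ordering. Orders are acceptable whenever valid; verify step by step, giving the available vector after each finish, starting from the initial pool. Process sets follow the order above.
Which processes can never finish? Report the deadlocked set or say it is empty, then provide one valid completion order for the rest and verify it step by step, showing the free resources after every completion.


Deadlocked: task-4, task-1, task-6 and task-2.
Key observation: task-0, task-5, task-8 can finish, but then (5, 5, 7, 6) is all there is, and the blocked group's R1 demands exceed it.
The rest can finish in the order task-0, task-5, task-8. Verifying each step:
  pool = (0, 3, 2, 3)
  task-0: need (0, 2, 2, 1) fits (0, 3, 2, 3); releases (2, 0, 2, 1), pool now (2, 3, 4, 4)
  task-5: need (1, 0, 1, 0) fits (2, 3, 4, 4); releases (2, 1, 1, 2), pool now (4, 4, 5, 6)
  task-8: need (1, 1, 1, 6) fits (4, 4, 5, 6); releases (1, 1, 2, 0), pool now (5, 5, 7, 6)
The blocked processes can never fit:
  task-4 cannot run: need (8, 7, 9, 6) vs free (5, 5, 7, 6) (insufficient R1, R2 and R0)
  task-1 cannot run: need (8, 1, 5, 8) vs free (5, 5, 7, 6) (insufficient R1 and R3)
  task-6 cannot run: need (8, 5, 4, 2) vs free (5, 5, 7, 6) (insufficient R1)
  task-2 cannot run: need (6, 0, 8, 5) vs free (5, 5, 7, 6) (insufficient R1 and R0)


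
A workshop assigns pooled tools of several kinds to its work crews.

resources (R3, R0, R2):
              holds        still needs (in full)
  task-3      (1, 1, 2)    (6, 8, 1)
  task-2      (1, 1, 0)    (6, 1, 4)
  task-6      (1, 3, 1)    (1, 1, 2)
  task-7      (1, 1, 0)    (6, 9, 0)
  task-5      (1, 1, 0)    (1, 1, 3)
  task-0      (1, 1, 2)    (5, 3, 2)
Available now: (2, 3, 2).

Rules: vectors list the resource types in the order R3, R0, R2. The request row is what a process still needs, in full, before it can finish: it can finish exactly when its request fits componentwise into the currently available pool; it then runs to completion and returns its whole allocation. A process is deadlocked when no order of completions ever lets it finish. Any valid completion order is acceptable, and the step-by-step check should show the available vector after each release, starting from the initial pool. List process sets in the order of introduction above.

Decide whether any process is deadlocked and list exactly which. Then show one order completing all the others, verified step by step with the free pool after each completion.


Deadlocked: task-3, task-2, task-7 and task-0.
Key observation: even finishing task-6, task-5 leaves just (4, 7, 3) free — too little R3 for any of the remaining processes.
A valid finishing order for the others: task-6, task-5. Walking it through:
  pool = (2, 3, 2)
  task-6: need (1, 1, 2) fits (2, 3, 2); releases (1, 3, 1), pool now (3, 6, 3)
  task-5: need (1, 1, 3) fits (3, 6, 3); releases (1, 1, 0), pool now (4, 7, 3)
None of the blocked processes ever fits:
  task-3 still needs (6, 8, 1) but only (4, 7, 3) is free — short on R3 and R0
  task-2 still needs (6, 1, 4) but only (4, 7, 3) is free — short on R3 and R2
  task-7 still needs (6, 9, 0) but only (4, 7, 3) is free — short on R3 and R0
  task-0 still needs (5, 3, 2) but only (4, 7, 3) is free — short on R3


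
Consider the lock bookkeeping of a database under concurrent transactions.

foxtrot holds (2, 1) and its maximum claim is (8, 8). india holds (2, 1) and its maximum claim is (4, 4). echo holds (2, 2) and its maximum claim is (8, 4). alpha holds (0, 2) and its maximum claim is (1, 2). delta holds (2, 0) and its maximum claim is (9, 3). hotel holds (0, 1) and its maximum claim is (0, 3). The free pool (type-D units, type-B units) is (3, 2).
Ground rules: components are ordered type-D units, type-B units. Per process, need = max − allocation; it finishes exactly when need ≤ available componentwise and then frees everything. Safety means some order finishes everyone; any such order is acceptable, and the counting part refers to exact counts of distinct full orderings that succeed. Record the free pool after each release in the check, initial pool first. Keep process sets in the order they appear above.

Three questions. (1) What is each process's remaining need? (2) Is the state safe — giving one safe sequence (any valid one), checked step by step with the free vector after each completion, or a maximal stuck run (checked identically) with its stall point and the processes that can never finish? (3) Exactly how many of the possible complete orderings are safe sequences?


(1) Outstanding need per process (order type-D units, type-B units):
  foxtrot: (6, 7)
  india: (2, 3)
  echo: (6, 2)
  alpha: (1, 0)
  delta: (7, 3)
  hotel: (0, 2)
(2) UNSAFE.
Key observation: even finishing hotel, alpha, india leaves just (5, 6) free — too little type-D units for any of the remaining processes.
A maximal execution: hotel, alpha, india — then nothing else fits. Check, step by step:
  pool = (3, 2)
  hotel: need (0, 2) fits (3, 2); releases (0, 1), pool now (3, 3)
  alpha: need (1, 0) fits (3, 3); releases (0, 2), pool now (3, 5)
  india: need (2, 3) fits (3, 5); releases (2, 1), pool now (5, 6)
  blocked: foxtrot wants (6, 7), pool (5, 6) — not enough type-D units and type-B units
  blocked: echo wants (6, 2), pool (5, 6) — not enough type-D units
  blocked: delta wants (7, 3), pool (5, 6) — not enough type-D units
Processes that can never finish: foxtrot, echo and delta.
(3) The exact count: 0 of the possible complete orderings are safe sequences.


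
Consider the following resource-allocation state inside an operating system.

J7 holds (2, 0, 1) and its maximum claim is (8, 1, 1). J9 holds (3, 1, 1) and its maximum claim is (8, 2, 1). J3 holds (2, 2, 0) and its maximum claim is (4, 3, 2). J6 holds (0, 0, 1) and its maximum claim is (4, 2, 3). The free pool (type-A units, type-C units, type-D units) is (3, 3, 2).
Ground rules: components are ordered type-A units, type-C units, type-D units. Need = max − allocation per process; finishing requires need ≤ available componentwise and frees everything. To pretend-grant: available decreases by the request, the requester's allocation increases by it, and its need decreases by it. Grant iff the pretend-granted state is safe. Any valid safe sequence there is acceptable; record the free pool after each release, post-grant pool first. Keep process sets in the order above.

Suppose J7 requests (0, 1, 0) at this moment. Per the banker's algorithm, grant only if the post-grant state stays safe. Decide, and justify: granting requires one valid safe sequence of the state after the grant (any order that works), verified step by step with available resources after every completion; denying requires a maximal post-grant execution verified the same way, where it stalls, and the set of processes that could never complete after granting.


GRANT. The post-grant state is safe; one safe sequence: J3, J9, J7, J6.
Key observation: the grant leaves (3, 2, 2) free — enough for J3, whose release restarts the cascade.
Step-by-step check of the post-grant state:
  pool = (3, 2, 2)
  J3 needs (2, 1, 2) <= (3, 2, 2) -> finishes; pool += (2, 2, 0) = (5, 4, 2)
  J9 needs (5, 1, 0) <= (5, 4, 2) -> finishes; pool += (3, 1, 1) = (8, 5, 3)
  J7 needs (6, 0, 0) <= (8, 5, 3) -> finishes; pool += (2, 1, 1) = (10, 6, 4)
  J6 needs (4, 2, 2) <= (10, 6, 4) -> finishes; pool += (0, 0, 1) = (10, 6, 5)


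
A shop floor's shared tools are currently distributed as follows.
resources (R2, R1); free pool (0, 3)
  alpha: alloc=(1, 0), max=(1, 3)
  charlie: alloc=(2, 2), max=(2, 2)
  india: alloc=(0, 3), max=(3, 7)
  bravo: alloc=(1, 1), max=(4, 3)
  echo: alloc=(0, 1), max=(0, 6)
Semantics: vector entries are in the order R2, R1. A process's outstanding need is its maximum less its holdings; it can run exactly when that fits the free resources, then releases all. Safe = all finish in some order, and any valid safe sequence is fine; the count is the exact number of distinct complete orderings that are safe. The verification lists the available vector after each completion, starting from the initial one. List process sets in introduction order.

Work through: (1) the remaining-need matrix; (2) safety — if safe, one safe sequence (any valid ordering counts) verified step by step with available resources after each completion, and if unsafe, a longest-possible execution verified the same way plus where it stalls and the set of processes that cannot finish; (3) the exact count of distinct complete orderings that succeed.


(1) Need matrix, components ordered R2, R1:
  alpha: (0, 3)
  charlie: (0, 0)
  india: (3, 4)
  bravo: (3, 2)
  echo: (0, 5)
(2) SAFE — a valid safe sequence is charlie, echo, alpha, bravo, india.
Key observation: echo marks the first exact bind of the order: its need (0, 5) fits the free (2, 5) with zero slack on a requested resource.
Check, step by step:
  pool = (0, 3)
  charlie: need (0, 0) fits (0, 3); releases (2, 2), pool now (2, 5)
  echo: need (0, 5) fits (2, 5); releases (0, 1), pool now (2, 6)
  alpha: need (0, 3) fits (2, 6); releases (1, 0), pool now (3, 6)
  bravo: need (3, 2) fits (3, 6); releases (1, 1), pool now (4, 7)
  india: need (3, 4) fits (4, 7); releases (0, 3), pool now (4, 10)
(3) The exact count: 14 of the possible complete orderings are safe sequences.


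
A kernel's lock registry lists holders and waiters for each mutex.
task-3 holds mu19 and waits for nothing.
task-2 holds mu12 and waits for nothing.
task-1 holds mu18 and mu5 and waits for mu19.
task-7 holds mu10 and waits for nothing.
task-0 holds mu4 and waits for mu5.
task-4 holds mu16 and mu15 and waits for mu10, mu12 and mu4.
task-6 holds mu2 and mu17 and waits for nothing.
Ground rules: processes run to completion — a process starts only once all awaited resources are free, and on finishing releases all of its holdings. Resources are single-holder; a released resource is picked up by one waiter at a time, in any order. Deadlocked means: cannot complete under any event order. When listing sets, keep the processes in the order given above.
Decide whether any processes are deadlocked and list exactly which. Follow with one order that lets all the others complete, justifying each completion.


The deadlocked set is empty.
Key observation: no waiting chain loops back on itself — every chain ends at a process that waits on nothing, so everyone eventually runs.
One completion order for the rest: task-3, task-1, task-2, task-6, task-7, task-0, task-4.
Walking it through:
  task-3 waits on nothing -> runs at once and releases mu19
  task-1: everything it awaited (mu19) is free; runs, freeing mu18 and mu5
  task-2 waits on nothing -> runs at once and releases mu12
  task-6 waits on nothing -> runs at once and releases mu2 and mu17
  task-7 waits on nothing -> runs at once and releases mu10
  task-0: everything it awaited (mu5) is free; runs, freeing mu4
  task-4: everything it awaited (mu10, mu12 and mu4) is free; runs, freeing mu16 and mu15


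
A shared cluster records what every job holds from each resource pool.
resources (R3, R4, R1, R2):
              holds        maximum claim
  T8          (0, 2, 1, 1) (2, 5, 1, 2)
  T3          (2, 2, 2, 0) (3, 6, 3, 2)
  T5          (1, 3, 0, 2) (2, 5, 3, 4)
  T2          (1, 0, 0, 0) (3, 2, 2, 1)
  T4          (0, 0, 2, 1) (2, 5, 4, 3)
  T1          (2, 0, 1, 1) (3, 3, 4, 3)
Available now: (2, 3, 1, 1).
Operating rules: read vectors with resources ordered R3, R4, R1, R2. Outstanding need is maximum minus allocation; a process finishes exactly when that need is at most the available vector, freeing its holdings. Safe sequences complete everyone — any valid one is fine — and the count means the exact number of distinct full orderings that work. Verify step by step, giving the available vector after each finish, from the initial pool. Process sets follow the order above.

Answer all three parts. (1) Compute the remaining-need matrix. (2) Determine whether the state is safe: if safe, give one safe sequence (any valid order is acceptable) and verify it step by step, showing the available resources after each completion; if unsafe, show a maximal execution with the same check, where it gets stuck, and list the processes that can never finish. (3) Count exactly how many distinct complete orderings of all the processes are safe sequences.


(1) Remaining need (order R3, R4, R1, R2):
  T8: (2, 3, 0, 1)
  T3: (1, 4, 1, 2)
  T5: (1, 2, 3, 2)
  T2: (2, 2, 2, 1)
  T4: (2, 5, 2, 2)
  T1: (1, 3, 3, 2)
(2) SAFE, for example via the order T8, T4, T2, T5, T1, T3.
Key observation: reading the order forward, T8 is the first process whose need (2, 3, 0, 1) meets the free pool (2, 3, 1, 1) exactly on a resource it requests.
Check, step by step:
  pool = (2, 3, 1, 1)
  T8: need (2, 3, 0, 1) fits (2, 3, 1, 1); releases (0, 2, 1, 1), pool now (2, 5, 2, 2)
  T4: need (2, 5, 2, 2) fits (2, 5, 2, 2); releases (0, 0, 2, 1), pool now (2, 5, 4, 3)
  T2: need (2, 2, 2, 1) fits (2, 5, 4, 3); releases (1, 0, 0, 0), pool now (3, 5, 4, 3)
  T5: need (1, 2, 3, 2) fits (3, 5, 4, 3); releases (1, 3, 0, 2), pool now (4, 8, 4, 5)
  T1: need (1, 3, 3, 2) fits (4, 8, 4, 5); releases (2, 0, 1, 1), pool now (6, 8, 5, 6)
  T3: need (1, 4, 1, 2) fits (6, 8, 5, 6); releases (2, 2, 2, 0), pool now (8, 10, 7, 6)
(3) Precisely 60 of the possible complete orderings are safe sequences.


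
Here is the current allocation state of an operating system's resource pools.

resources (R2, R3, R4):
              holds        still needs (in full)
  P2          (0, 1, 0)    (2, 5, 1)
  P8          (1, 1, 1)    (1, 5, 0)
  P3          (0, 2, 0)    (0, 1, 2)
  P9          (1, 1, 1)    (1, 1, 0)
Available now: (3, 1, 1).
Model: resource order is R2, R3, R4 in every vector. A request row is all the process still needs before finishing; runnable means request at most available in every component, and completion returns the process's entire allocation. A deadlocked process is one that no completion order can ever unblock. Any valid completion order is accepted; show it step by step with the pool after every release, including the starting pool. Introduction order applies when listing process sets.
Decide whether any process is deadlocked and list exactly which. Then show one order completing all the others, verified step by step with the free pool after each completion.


Deadlocked: P2 and P8.
Key observation: even finishing P9, P3 leaves just (4, 4, 2) free — too little R3 for any of the remaining processes.
A valid finishing order for the others: P9, P3. Check, step by step:
  pool = (3, 1, 1)
  run P9 (needs (1, 1, 0), free (3, 1, 1)); after release of (1, 1, 1) the pool is (4, 2, 2)
  run P3 (needs (0, 1, 2), free (4, 2, 2)); after release of (0, 2, 0) the pool is (4, 4, 2)
The stuck group stays short no matter what:
  blocked: P2 wants (2, 5, 1), pool (4, 4, 2) — not enough R3
  blocked: P8 wants (1, 5, 0), pool (4, 4, 2) — not enough R3


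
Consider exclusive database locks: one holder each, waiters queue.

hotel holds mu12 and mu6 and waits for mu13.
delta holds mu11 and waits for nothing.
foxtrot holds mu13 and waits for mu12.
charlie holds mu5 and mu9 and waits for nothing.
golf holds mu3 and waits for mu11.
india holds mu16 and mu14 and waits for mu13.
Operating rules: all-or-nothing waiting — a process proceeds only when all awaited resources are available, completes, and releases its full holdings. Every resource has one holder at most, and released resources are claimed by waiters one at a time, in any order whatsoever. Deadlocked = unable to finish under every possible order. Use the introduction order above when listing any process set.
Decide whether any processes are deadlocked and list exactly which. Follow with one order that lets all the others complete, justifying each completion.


Deadlocked: hotel, foxtrot and india.
Key observation: the knot is the closed ring of waits hotel -> foxtrot -> hotel; india waits into the deadlock from upstream.
A valid finishing order for the others: charlie, delta, golf.
Verifying each step:
  run charlie (it waits on nothing); releases mu5 and mu9
  run delta (it waits on nothing); releases mu11
  golf: everything it awaited (mu11) is free; runs, freeing mu3


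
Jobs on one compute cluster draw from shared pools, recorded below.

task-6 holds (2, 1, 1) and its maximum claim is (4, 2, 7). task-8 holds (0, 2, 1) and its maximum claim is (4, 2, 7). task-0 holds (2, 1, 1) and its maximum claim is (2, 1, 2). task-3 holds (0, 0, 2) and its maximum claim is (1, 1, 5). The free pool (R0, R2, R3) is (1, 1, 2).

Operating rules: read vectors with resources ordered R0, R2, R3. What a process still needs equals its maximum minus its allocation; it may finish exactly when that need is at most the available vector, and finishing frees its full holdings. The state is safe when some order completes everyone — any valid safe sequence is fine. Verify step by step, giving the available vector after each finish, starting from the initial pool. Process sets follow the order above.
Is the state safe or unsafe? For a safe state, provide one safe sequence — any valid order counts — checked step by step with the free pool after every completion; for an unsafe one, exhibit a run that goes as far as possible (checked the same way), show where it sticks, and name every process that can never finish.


UNSAFE — no complete ordering exists.
Key observation: once task-0, task-3 finish, the pool peaks at (3, 2, 5) — and every remaining process still needs more R3 than that.
A maximal execution: task-0, task-3 — then nothing else fits. Verifying each step:
  pool = (1, 1, 2)
  run task-0 (needs (0, 0, 1), free (1, 1, 2)); after release of (2, 1, 1) the pool is (3, 2, 3)
  run task-3 (needs (1, 1, 3), free (3, 2, 3)); after release of (0, 0, 2) the pool is (3, 2, 5)
  task-6 cannot run: need (2, 1, 6) vs free (3, 2, 5) (insufficient R3)
  task-8 cannot run: need (4, 0, 6) vs free (3, 2, 5) (insufficient R0 and R3)
Permanently blocked: task-6 and task-8.


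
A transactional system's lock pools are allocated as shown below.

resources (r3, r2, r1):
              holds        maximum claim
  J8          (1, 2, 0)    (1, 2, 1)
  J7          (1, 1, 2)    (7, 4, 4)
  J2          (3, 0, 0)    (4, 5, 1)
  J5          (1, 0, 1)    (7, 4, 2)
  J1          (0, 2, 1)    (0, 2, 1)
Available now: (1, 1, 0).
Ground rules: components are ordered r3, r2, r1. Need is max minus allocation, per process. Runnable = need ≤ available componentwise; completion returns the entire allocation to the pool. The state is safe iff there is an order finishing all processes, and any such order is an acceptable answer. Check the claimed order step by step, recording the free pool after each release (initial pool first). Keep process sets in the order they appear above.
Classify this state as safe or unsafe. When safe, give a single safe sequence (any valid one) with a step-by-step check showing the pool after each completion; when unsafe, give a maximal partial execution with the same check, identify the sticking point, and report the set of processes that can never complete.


UNSAFE — no complete ordering exists.
Key observation: J1, J8, J2 can finish, but then (5, 5, 1) is all there is, and the blocked group's r3 demands exceed it.
Going as far as possible: J1, J8, J2; after that, nothing fits. Walking it through:
  pool = (1, 1, 0)
  run J1 (needs (0, 0, 0), free (1, 1, 0)); after release of (0, 2, 1) the pool is (1, 3, 1)
  run J8 (needs (0, 0, 1), free (1, 3, 1)); after release of (1, 2, 0) the pool is (2, 5, 1)
  run J2 (needs (1, 5, 1), free (2, 5, 1)); after release of (3, 0, 0) the pool is (5, 5, 1)
  blocked: J7 wants (6, 3, 2), pool (5, 5, 1) — not enough r3 and r1
  blocked: J5 wants (6, 4, 1), pool (5, 5, 1) — not enough r3
Processes that can never finish: J7 and J5.


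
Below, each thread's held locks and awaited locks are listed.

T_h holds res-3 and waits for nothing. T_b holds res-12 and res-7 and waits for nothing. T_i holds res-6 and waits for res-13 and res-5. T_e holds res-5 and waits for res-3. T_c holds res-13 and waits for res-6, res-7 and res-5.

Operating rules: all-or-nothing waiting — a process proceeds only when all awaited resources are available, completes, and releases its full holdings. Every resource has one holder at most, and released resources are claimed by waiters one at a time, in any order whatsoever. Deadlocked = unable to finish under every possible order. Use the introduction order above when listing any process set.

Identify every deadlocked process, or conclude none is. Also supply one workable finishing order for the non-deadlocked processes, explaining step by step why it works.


The deadlocked set is T_i and T_c.
Key observation: the knot is the closed ring of waits T_i -> T_c -> T_i; no other process is dragged down with it.
The rest can finish in the order T_h, T_e, T_b.
Step-by-step check:
  T_h: no waits; runs immediately, freeing res-3
  run T_e (all its waits — res-3 — are resolved); releases res-5
  T_b: no waits; runs immediately, freeing res-12 and res-7


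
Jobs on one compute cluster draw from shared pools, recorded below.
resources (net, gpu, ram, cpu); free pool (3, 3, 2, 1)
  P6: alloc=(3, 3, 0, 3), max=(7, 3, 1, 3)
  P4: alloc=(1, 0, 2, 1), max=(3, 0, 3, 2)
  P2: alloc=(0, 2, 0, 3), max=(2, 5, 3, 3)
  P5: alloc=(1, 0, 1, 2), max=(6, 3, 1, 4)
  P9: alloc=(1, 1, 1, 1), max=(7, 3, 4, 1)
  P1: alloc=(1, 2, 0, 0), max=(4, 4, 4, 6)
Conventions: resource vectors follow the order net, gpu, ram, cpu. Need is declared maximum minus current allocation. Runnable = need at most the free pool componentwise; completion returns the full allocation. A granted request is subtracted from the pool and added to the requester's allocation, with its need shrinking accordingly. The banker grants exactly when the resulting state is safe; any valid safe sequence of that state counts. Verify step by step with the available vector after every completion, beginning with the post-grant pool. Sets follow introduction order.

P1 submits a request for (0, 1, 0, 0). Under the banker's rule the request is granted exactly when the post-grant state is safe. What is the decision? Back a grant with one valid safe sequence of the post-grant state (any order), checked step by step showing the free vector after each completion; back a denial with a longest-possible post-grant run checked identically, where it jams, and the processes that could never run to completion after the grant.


GRANT. The post-grant state is safe; one safe sequence: P4, P6, P5, P1, P9, P2.
Key observation: post-grant, (3, 2, 2, 1) remains, and an order beginning with P4 completes everyone.
Check on the post-grant state, step by step:
  pool = (3, 2, 2, 1)
  run P4 (needs (2, 0, 1, 1), free (3, 2, 2, 1)); after release of (1, 0, 2, 1) the pool is (4, 2, 4, 2)
  run P6 (needs (4, 0, 1, 0), free (4, 2, 4, 2)); after release of (3, 3, 0, 3) the pool is (7, 5, 4, 5)
  run P5 (needs (5, 3, 0, 2), free (7, 5, 4, 5)); after release of (1, 0, 1, 2) the pool is (8, 5, 5, 7)
  run P1 (needs (3, 1, 4, 6), free (8, 5, 5, 7)); after release of (1, 3, 0, 0) the pool is (9, 8, 5, 7)
  run P9 (needs (6, 2, 3, 0), free (9, 8, 5, 7)); after release of (1, 1, 1, 1) the pool is (10, 9, 6, 8)
  run P2 (needs (2, 3, 3, 0), free (10, 9, 6, 8)); after release of (0, 2, 0, 3) the pool is (10, 11, 6, 11)


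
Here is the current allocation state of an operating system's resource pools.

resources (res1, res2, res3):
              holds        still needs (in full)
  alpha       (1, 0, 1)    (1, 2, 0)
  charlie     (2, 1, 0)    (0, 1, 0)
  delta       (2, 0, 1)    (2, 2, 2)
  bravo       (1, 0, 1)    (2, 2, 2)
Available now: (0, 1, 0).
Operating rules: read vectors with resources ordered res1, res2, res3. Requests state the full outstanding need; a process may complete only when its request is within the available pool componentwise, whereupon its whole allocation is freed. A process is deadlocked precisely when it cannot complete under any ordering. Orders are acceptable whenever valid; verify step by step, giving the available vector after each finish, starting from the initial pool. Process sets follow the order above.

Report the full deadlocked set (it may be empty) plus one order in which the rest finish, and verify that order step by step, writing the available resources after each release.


Deadlocked set: delta and bravo.
Key observation: the wall is res3: completing charlie, alpha brings the pool only to (3, 2, 1), and all the rest need more.
A valid finishing order for the others: charlie, alpha. Verifying each step:
  pool = (0, 1, 0)
  run charlie (needs (0, 1, 0), free (0, 1, 0)); after release of (2, 1, 0) the pool is (2, 2, 0)
  run alpha (needs (1, 2, 0), free (2, 2, 0)); after release of (1, 0, 1) the pool is (3, 2, 1)
The blocked processes can never fit:
  blocked: delta wants (2, 2, 2), pool (3, 2, 1) — not enough res3
  blocked: bravo wants (2, 2, 2), pool (3, 2, 1) — not enough res3


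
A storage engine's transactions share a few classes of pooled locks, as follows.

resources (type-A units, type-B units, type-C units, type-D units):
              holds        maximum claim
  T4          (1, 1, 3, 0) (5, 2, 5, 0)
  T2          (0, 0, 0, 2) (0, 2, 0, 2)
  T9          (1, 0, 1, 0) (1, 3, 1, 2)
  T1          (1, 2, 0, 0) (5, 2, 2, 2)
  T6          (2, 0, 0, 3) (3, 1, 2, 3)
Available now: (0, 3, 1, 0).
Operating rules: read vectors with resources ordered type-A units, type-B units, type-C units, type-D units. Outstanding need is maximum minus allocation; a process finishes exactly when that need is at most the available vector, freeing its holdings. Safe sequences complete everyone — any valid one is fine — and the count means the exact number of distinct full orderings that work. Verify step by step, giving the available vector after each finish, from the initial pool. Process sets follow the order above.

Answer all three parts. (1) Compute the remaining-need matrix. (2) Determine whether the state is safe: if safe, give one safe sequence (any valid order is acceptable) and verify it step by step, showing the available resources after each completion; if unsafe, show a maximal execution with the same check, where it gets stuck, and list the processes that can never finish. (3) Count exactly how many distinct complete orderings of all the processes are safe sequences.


(1) Remaining need (order type-A units, type-B units, type-C units, type-D units):
  T4: (4, 1, 2, 0)
  T2: (0, 2, 0, 0)
  T9: (0, 3, 0, 2)
  T1: (4, 0, 2, 2)
  T6: (1, 1, 2, 0)
(2) UNSAFE — no complete ordering exists.
Key observation: after T2, T9, T6 complete, (3, 3, 2, 5) is the best the pool ever gets, yet each leftover process wants more type-A units.
The run T2, T9, T6 cannot be extended any further. Check, step by step:
  pool = (0, 3, 1, 0)
  run T2 (needs (0, 2, 0, 0), free (0, 3, 1, 0)); after release of (0, 0, 0, 2) the pool is (0, 3, 1, 2)
  run T9 (needs (0, 3, 0, 2), free (0, 3, 1, 2)); after release of (1, 0, 1, 0) the pool is (1, 3, 2, 2)
  run T6 (needs (1, 1, 2, 0), free (1, 3, 2, 2)); after release of (2, 0, 0, 3) the pool is (3, 3, 2, 5)
  blocked: T4 wants (4, 1, 2, 0), pool (3, 3, 2, 5) — not enough type-A units
  blocked: T1 wants (4, 0, 2, 2), pool (3, 3, 2, 5) — not enough type-A units
Permanently blocked: T4 and T1.
(3) Precisely 0 of the possible complete orderings are safe sequences.


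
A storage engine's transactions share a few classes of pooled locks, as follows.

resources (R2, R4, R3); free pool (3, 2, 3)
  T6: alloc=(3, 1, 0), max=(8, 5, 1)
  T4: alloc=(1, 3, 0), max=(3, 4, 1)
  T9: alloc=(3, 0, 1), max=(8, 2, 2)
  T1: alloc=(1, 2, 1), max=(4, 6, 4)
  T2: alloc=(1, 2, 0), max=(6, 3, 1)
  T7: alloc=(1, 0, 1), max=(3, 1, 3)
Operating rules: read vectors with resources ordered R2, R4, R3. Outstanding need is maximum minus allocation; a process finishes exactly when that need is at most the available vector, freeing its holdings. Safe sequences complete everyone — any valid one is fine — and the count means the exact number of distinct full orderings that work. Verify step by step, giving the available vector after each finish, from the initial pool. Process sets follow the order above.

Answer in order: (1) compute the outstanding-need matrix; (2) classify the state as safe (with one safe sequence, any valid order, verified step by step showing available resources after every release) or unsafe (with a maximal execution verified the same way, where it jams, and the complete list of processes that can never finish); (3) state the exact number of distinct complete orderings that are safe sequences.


(1) Remaining need (order R2, R4, R3):
  T6: (5, 4, 1)
  T4: (2, 1, 1)
  T9: (5, 2, 1)
  T1: (3, 4, 3)
  T2: (5, 1, 1)
  T7: (2, 1, 2)
(2) SAFE, for example via the order T4, T1, T9, T2, T7, T6.
Key observation: T1 is the earliest step where a requested resource binds exactly: need (3, 4, 3), pool (4, 5, 3) at its turn.
Walking it through:
  pool = (3, 2, 3)
  T4 needs (2, 1, 1) <= (3, 2, 3) -> finishes; pool += (1, 3, 0) = (4, 5, 3)
  T1 needs (3, 4, 3) <= (4, 5, 3) -> finishes; pool += (1, 2, 1) = (5, 7, 4)
  T9 needs (5, 2, 1) <= (5, 7, 4) -> finishes; pool += (3, 0, 1) = (8, 7, 5)
  T2 needs (5, 1, 1) <= (8, 7, 5) -> finishes; pool += (1, 2, 0) = (9, 9, 5)
  T7 needs (2, 1, 2) <= (9, 9, 5) -> finishes; pool += (1, 0, 1) = (10, 9, 6)
  T6 needs (5, 4, 1) <= (10, 9, 6) -> finishes; pool += (3, 1, 0) = (13, 10, 6)
(3) Exactly 72 of the possible complete orderings are safe sequences.


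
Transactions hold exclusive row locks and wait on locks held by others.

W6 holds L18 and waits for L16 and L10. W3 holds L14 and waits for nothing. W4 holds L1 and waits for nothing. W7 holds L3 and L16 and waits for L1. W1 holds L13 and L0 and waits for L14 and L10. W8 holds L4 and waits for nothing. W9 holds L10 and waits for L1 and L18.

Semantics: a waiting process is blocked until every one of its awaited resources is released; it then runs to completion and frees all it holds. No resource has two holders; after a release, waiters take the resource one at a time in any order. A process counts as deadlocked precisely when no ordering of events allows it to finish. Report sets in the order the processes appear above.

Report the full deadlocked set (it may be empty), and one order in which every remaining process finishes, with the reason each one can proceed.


The deadlocked set is W6, W1 and W9.
Key observation: along W6 -> W9 -> W6, each member waits on what the next one holds — a deadlock; W1 waits into the deadlock from upstream.
One completion order for the rest: W4, W3, W8, W7.
Verifying each step:
  run W4 (it waits on nothing); releases L1
  run W3 (it waits on nothing); releases L14
  run W8 (it waits on nothing); releases L4
  run W7 (all its waits — L1 — are resolved); releases L3 and L16


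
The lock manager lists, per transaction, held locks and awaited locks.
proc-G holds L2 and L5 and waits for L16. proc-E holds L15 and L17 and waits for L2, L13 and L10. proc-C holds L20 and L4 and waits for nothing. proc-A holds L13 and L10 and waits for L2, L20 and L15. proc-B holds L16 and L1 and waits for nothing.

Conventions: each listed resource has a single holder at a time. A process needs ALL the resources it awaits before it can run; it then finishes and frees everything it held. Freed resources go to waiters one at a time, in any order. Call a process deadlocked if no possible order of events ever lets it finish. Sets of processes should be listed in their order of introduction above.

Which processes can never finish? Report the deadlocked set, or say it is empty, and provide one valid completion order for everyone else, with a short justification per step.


Deadlocked: proc-E and proc-A.
Key observation: the knot is the closed ring of waits proc-E -> proc-A -> proc-E; no other process is dragged down with it.
One completion order for the rest: proc-B, proc-C, proc-G.
Walking it through:
  run proc-B (it waits on nothing); releases L16 and L1
  run proc-C (it waits on nothing); releases L20 and L4
  proc-G waits on L16 — all released -> runs and releases L2 and L5


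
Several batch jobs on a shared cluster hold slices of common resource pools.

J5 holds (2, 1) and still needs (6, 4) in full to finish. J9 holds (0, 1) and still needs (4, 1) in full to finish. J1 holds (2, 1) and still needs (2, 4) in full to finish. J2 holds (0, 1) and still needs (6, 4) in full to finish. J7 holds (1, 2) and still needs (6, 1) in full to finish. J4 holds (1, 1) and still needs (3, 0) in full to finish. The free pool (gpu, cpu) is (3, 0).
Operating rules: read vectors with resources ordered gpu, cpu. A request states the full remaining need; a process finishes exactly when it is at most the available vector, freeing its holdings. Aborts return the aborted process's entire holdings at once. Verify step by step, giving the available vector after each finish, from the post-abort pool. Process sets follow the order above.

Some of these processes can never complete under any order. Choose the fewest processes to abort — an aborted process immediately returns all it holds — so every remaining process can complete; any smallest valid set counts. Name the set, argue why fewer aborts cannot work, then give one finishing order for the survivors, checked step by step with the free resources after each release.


Abort J1.
Key observation: the returned (2, 1) from J1 is what brings J7 — unrunnable before, under any order — into play at step 2.
Why nothing smaller works: aborting no one leaves the state deadlocked as given.
The survivors complete as J4, J7, J2, J5, J9. Verifying each step (starting from the post-abort pool):
  pool = (5, 1)
  J4 needs (3, 0) <= (5, 1) -> finishes; pool += (1, 1) = (6, 2)
  J7 needs (6, 1) <= (6, 2) -> finishes; pool += (1, 2) = (7, 4)
  J2 needs (6, 4) <= (7, 4) -> finishes; pool += (0, 1) = (7, 5)
  J5 needs (6, 4) <= (7, 5) -> finishes; pool += (2, 1) = (9, 6)
  J9 needs (4, 1) <= (9, 6) -> finishes; pool += (0, 1) = (9, 7)
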